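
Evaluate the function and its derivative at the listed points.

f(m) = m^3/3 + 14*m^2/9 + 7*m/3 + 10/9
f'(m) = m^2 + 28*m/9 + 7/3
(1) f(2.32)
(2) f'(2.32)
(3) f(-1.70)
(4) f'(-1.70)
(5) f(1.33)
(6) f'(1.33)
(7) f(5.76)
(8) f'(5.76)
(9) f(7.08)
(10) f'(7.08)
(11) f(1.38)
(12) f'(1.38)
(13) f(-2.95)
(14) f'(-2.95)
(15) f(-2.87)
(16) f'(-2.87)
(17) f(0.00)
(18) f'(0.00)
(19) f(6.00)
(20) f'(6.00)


(1) = 19.06
(2) = 14.93
(3) = 0.00
(4) = -0.07
(5) = 7.75
(6) = 8.24
(7) = 129.86
(8) = 53.43
(9) = 213.90
(10) = 74.49
(11) = 8.17
(12) = 8.53
(13) = -0.79
(14) = 1.86
(15) = -0.65
(16) = 1.64
(17) = 1.11
(18) = 2.33
(19) = 143.11
(20) = 57.00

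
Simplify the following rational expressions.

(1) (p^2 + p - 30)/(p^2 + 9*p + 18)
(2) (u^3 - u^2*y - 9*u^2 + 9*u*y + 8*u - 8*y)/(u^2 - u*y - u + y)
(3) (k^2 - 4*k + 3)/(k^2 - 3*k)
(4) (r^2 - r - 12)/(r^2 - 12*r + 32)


(1) = (p - 5)/(p + 3)
(2) = u - 8
(3) = (k - 1)/k
(4) = (r + 3)/(r - 8)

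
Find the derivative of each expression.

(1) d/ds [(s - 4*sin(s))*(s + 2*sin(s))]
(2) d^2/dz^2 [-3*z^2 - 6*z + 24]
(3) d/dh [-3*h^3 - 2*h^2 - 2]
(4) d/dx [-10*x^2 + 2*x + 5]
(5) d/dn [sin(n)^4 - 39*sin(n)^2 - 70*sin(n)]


(1) = -2*s*cos(s) + 2*s - 2*sin(s) - 8*sin(2*s)
(2) = -6
(3) = h*(-9*h - 4)
(4) = 2 - 20*x
(5) = 2*(2*sin(n)^3 - 39*sin(n) - 35)*cos(n)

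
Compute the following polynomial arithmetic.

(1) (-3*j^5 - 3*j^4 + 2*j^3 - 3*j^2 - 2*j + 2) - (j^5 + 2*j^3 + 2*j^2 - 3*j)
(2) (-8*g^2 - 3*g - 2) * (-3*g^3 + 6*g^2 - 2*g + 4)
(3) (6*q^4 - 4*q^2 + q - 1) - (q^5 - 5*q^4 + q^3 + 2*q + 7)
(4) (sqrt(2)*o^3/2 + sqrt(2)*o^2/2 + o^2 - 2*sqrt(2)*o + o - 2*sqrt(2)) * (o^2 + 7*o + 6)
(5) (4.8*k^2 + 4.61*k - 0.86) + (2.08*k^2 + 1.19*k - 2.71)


(1) = -4*j^5 - 3*j^4 - 5*j^2 + j + 2
(2) = 24*g^5 - 39*g^4 + 4*g^3 - 38*g^2 - 8*g - 8
(3) = -q^5 + 11*q^4 - q^3 - 4*q^2 - q - 8
(4) = sqrt(2)*o^5/2 + o^4 + 4*sqrt(2)*o^4 + 9*sqrt(2)*o^3/2 + 8*o^3 - 13*sqrt(2)*o^2 + 13*o^2 - 26*sqrt(2)*o + 6*o - 12*sqrt(2)
(5) = 6.88*k^2 + 5.8*k - 3.57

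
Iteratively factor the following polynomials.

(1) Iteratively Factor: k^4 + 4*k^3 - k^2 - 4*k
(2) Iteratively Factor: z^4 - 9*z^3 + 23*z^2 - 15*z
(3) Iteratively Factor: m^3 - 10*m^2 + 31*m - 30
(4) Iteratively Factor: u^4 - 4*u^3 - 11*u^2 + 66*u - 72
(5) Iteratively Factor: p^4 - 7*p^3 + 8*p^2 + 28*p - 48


(1) = (k + 4)*(k^3 - k) = (k - 1)*(k + 4)*(k^2 + k) = (k - 1)*(k + 1)*(k + 4)*(k)
(2) = (z - 3)*(z^3 - 6*z^2 + 5*z) = (z - 5)*(z - 3)*(z^2 - z) = (z - 5)*(z - 3)*(z - 1)*(z)
(3) = (m - 3)*(m^2 - 7*m + 10) = (m - 5)*(m - 3)*(m - 2)
(4) = (u + 4)*(u^3 - 8*u^2 + 21*u - 18) = (u - 3)*(u + 4)*(u^2 - 5*u + 6) = (u - 3)*(u - 2)*(u + 4)*(u - 3)
(5) = (p - 2)*(p^3 - 5*p^2 - 2*p + 24) = (p - 2)*(p + 2)*(p^2 - 7*p + 12) = (p - 4)*(p - 2)*(p + 2)*(p - 3)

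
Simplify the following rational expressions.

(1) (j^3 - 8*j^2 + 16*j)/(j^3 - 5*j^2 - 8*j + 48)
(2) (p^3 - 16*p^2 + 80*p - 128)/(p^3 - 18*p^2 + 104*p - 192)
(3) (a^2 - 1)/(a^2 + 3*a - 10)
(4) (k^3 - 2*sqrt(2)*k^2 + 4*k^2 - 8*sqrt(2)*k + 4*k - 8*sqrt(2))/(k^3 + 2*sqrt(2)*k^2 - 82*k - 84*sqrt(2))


(1) = j/(j + 3)
(2) = (p - 4)/(p - 6)
(3) = (a^2 - 1)/(a^2 + 3*a - 10)
(4) = (k^3 + k^2*(4 - 2*sqrt(2)) + k*(4 - 8*sqrt(2)) - 8*sqrt(2))/(k^3 + 2*sqrt(2)*k^2 - 82*k - 84*sqrt(2))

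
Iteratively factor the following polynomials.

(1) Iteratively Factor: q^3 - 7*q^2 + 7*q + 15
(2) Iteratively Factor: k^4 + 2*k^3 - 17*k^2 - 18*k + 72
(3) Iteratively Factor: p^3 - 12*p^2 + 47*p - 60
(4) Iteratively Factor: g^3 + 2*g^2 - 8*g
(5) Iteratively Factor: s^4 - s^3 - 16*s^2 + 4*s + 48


(1) = (q + 1)*(q^2 - 8*q + 15) = (q - 3)*(q + 1)*(q - 5)
(2) = (k + 3)*(k^3 - k^2 - 14*k + 24) = (k - 2)*(k + 3)*(k^2 + k - 12) = (k - 3)*(k - 2)*(k + 3)*(k + 4)
(3) = (p - 5)*(p^2 - 7*p + 12) = (p - 5)*(p - 3)*(p - 4)
(4) = (g + 4)*(g^2 - 2*g) = g*(g + 4)*(g - 2)
(5) = (s + 2)*(s^3 - 3*s^2 - 10*s + 24) = (s + 2)*(s + 3)*(s^2 - 6*s + 8) = (s - 2)*(s + 2)*(s + 3)*(s - 4)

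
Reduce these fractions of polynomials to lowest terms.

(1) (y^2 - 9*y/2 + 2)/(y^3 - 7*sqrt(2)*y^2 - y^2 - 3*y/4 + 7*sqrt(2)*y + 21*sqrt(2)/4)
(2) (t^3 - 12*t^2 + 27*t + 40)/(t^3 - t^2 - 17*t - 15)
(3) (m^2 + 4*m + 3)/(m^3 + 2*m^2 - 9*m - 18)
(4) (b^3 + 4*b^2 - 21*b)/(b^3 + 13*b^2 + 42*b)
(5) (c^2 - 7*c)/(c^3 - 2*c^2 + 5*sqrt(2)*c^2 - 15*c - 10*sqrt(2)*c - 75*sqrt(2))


(1) = (8*y^2 - 36*y + 16)/(8*y^3 + y^2*(-56*sqrt(2) - 8) + y*(-6 + 56*sqrt(2)) + 42*sqrt(2))
(2) = (t - 8)/(t + 3)
(3) = (m + 1)/(m^2 - m - 6)
(4) = (b - 3)/(b + 6)
(5) = (c^2 - 7*c)/(c^3 + c^2*(-2 + 5*sqrt(2)) + c*(-15 - 10*sqrt(2)) - 75*sqrt(2))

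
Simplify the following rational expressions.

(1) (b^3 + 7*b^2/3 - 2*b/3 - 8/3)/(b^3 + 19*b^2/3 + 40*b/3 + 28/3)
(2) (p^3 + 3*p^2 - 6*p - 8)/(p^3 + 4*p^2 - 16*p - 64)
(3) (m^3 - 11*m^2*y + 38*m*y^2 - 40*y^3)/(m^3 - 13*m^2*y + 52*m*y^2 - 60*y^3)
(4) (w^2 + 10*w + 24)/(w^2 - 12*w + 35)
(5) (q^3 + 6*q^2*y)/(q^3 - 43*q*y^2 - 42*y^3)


(1) = (3*b^2 + b - 4)/(3*b^2 + 13*b + 14)
(2) = (p^2 - p - 2)/(p^2 - 16)
(3) = (-m + 4*y)/(-m + 6*y)
(4) = (w^2 + 10*w + 24)/(w^2 - 12*w + 35)
(5) = -q^2/(-q^2 + 6*q*y + 7*y^2)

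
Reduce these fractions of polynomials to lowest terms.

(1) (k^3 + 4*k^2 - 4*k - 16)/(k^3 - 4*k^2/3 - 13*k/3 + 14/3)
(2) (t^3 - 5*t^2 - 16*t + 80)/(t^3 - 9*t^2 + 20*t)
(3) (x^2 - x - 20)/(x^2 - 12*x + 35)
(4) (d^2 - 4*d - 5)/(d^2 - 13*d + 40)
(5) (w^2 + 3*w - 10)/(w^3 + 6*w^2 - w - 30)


(1) = (3*k^2 + 6*k - 24)/(3*k^2 - 10*k + 7)
(2) = (t + 4)/t
(3) = (x + 4)/(x - 7)
(4) = (d + 1)/(d - 8)
(5) = 1/(w + 3)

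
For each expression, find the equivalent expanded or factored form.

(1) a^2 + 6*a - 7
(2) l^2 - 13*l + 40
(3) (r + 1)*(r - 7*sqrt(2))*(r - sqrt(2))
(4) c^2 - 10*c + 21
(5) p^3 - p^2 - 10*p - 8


(1) = (a - 1)*(a + 7)
(2) = (l - 8)*(l - 5)
(3) = r^3 - 8*sqrt(2)*r^2 + r^2 - 8*sqrt(2)*r + 14*r + 14
(4) = (c - 7)*(c - 3)
(5) = (p - 4)*(p + 1)*(p + 2)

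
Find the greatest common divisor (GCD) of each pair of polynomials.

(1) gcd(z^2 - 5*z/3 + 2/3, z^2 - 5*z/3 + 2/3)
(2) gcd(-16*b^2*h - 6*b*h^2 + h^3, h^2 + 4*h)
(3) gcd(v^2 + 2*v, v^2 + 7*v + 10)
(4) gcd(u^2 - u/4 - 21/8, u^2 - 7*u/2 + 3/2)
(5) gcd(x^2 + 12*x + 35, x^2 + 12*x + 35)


(1) = gcd((z - 1)*(z - 2/3), (z - 1)*(z - 2/3)) = z^2 - 5*z/3 + 2/3
(2) = h
(3) = gcd(v*(v + 2), (v + 2)*(v + 5)) = v + 2
(4) = 1
(5) = x^2 + 12*x + 35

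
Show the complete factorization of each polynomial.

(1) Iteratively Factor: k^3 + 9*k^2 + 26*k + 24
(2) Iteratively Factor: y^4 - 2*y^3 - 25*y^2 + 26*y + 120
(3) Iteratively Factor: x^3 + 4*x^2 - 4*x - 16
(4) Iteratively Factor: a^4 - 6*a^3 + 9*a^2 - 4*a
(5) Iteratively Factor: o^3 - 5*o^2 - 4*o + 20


(1) = (k + 4)*(k^2 + 5*k + 6) = (k + 3)*(k + 4)*(k + 2)
(2) = (y - 5)*(y^3 + 3*y^2 - 10*y - 24) = (y - 5)*(y + 2)*(y^2 + y - 12) = (y - 5)*(y - 3)*(y + 2)*(y + 4)
(3) = (x - 2)*(x^2 + 6*x + 8) = (x - 2)*(x + 2)*(x + 4)
(4) = (a)*(a^3 - 6*a^2 + 9*a - 4) = a*(a - 1)*(a^2 - 5*a + 4) = a*(a - 1)^2*(a - 4)
(5) = (o + 2)*(o^2 - 7*o + 10) = (o - 5)*(o + 2)*(o - 2)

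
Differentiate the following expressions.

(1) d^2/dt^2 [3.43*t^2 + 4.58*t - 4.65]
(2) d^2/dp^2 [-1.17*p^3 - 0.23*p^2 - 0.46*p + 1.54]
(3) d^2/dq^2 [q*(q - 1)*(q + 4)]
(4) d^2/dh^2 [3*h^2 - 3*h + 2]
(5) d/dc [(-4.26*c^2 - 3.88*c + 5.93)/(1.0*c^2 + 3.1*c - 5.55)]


(1) = 6.86000000000000
(2) = -7.02*p - 0.46
(3) = 6*q + 6
(4) = 6
(5) = (-9.326*c^2 + 35.426*c + 3.151)/(1.0*c^4 + 6.2*c^3 - 1.49*c^2 - 34.41*c + 30.8025)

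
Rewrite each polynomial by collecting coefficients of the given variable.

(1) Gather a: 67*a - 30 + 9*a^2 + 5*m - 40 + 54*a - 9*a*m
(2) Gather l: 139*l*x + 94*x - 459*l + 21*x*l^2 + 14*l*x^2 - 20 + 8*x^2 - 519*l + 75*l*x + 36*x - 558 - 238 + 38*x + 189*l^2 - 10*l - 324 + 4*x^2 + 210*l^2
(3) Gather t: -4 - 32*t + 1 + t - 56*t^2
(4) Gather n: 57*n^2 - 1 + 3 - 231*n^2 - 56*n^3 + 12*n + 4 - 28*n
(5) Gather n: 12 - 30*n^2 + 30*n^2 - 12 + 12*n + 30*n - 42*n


(1) = 9*a^2 + a*(121 - 9*m) + 5*m - 70
(2) = l^2*(21*x + 399) + l*(14*x^2 + 214*x - 988) + 12*x^2 + 168*x - 1140
(3) = -56*t^2 - 31*t - 3
(4) = -56*n^3 - 174*n^2 - 16*n + 6
(5) = 0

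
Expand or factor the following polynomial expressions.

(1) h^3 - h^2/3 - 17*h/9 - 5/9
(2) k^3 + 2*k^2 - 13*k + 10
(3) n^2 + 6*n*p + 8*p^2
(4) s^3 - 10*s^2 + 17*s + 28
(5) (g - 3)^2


(1) = (h - 5/3)*(h + 1/3)*(h + 1)
(2) = (k - 2)*(k - 1)*(k + 5)
(3) = (n + 2*p)*(n + 4*p)
(4) = (s - 7)*(s - 4)*(s + 1)
(5) = g^2 - 6*g + 9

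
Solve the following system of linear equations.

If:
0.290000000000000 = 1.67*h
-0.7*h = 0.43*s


Then:
h = 0.17
s = -0.28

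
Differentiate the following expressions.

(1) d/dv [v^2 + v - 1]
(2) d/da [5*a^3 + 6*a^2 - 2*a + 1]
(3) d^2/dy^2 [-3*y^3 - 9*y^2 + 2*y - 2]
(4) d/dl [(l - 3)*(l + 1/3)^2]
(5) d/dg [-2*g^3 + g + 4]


(1) = 2*v + 1
(2) = 15*a^2 + 12*a - 2
(3) = -18*y - 18
(4) = (3*l + 1)*(9*l - 17)/9
(5) = 1 - 6*g^2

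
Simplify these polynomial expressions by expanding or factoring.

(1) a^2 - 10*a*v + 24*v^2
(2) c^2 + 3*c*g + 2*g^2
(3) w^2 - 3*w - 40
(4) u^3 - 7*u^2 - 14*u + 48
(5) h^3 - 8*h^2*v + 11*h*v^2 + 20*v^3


(1) = (a - 6*v)*(a - 4*v)
(2) = (c + g)*(c + 2*g)
(3) = (w - 8)*(w + 5)
(4) = (u - 8)*(u - 2)*(u + 3)
(5) = (h - 5*v)*(h - 4*v)*(h + v)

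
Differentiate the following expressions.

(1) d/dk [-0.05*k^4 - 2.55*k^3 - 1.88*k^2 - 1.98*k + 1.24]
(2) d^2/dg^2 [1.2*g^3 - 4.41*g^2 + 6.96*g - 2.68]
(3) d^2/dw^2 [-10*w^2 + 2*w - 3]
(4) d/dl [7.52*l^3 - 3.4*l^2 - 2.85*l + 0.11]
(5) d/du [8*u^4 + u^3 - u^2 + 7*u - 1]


(1) = -0.2*k^3 - 7.65*k^2 - 3.76*k - 1.98
(2) = 7.2*g - 8.82
(3) = -20
(4) = 22.56*l^2 - 6.8*l - 2.85
(5) = 32*u^3 + 3*u^2 - 2*u + 7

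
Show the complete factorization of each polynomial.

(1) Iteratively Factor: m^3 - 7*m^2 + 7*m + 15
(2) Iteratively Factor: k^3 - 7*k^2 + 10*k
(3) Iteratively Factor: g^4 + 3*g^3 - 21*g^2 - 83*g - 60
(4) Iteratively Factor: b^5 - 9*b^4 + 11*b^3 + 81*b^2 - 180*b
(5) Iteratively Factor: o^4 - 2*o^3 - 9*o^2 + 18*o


(1) = (m - 3)*(m^2 - 4*m - 5) = (m - 5)*(m - 3)*(m + 1)
(2) = (k - 5)*(k^2 - 2*k) = k*(k - 5)*(k - 2)
(3) = (g + 1)*(g^3 + 2*g^2 - 23*g - 60) = (g + 1)*(g + 3)*(g^2 - g - 20) = (g + 1)*(g + 3)*(g + 4)*(g - 5)
(4) = (b)*(b^4 - 9*b^3 + 11*b^2 + 81*b - 180) = b*(b - 3)*(b^3 - 6*b^2 - 7*b + 60) = b*(b - 5)*(b - 3)*(b^2 - b - 12) = b*(b - 5)*(b - 4)*(b - 3)*(b + 3)
(5) = (o - 3)*(o^3 + o^2 - 6*o) = (o - 3)*(o - 2)*(o^2 + 3*o) = (o - 3)*(o - 2)*(o + 3)*(o)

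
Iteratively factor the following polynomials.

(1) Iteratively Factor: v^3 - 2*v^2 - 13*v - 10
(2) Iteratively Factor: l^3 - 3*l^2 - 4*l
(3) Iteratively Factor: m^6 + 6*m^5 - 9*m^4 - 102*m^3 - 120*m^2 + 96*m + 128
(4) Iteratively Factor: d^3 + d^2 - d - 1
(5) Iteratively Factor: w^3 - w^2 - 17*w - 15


(1) = (v - 5)*(v^2 + 3*v + 2) = (v - 5)*(v + 2)*(v + 1)
(2) = (l + 1)*(l^2 - 4*l) = l*(l + 1)*(l - 4)
(3) = (m + 2)*(m^5 + 4*m^4 - 17*m^3 - 68*m^2 + 16*m + 64) = (m - 1)*(m + 2)*(m^4 + 5*m^3 - 12*m^2 - 80*m - 64) = (m - 1)*(m + 2)*(m + 4)*(m^3 + m^2 - 16*m - 16) = (m - 1)*(m + 2)*(m + 4)^2*(m^2 - 3*m - 4) = (m - 1)*(m + 1)*(m + 2)*(m + 4)^2*(m - 4)
(4) = (d + 1)*(d^2 - 1) = (d + 1)^2*(d - 1)
(5) = (w + 1)*(w^2 - 2*w - 15) = (w - 5)*(w + 1)*(w + 3)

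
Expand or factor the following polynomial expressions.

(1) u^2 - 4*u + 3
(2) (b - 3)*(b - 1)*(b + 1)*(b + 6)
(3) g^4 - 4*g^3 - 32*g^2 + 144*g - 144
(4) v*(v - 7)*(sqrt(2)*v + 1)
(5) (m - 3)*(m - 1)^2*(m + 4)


(1) = (u - 3)*(u - 1)
(2) = b^4 + 3*b^3 - 19*b^2 - 3*b + 18
(3) = (g - 6)*(g - 2)^2*(g + 6)
(4) = sqrt(2)*v^3 - 7*sqrt(2)*v^2 + v^2 - 7*v
(5) = m^4 - m^3 - 13*m^2 + 25*m - 12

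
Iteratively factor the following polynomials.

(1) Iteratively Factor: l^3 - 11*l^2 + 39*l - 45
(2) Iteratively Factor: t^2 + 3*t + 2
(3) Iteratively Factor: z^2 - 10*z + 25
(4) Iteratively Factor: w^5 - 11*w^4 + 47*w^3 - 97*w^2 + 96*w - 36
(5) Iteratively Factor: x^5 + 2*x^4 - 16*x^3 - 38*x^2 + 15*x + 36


(1) = (l - 5)*(l^2 - 6*l + 9) = (l - 5)*(l - 3)*(l - 3)
(2) = (t + 2)*(t + 1)
(3) = (z - 5)*(z - 5)
(4) = (w - 1)*(w^4 - 10*w^3 + 37*w^2 - 60*w + 36) = (w - 3)*(w - 1)*(w^3 - 7*w^2 + 16*w - 12) = (w - 3)*(w - 2)*(w - 1)*(w^2 - 5*w + 6) = (w - 3)^2*(w - 2)*(w - 1)*(w - 2)
(5) = (x - 1)*(x^4 + 3*x^3 - 13*x^2 - 51*x - 36) = (x - 4)*(x - 1)*(x^3 + 7*x^2 + 15*x + 9) = (x - 4)*(x - 1)*(x + 3)*(x^2 + 4*x + 3) = (x - 4)*(x - 1)*(x + 3)^2*(x + 1)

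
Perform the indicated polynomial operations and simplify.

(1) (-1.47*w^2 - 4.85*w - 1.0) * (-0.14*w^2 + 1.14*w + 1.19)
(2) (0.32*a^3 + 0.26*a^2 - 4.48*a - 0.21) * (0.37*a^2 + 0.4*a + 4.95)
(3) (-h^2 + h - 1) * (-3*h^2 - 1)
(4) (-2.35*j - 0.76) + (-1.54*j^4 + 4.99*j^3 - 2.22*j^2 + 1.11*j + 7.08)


(1) = 0.2058*w^4 - 0.9968*w^3 - 7.1383*w^2 - 6.9115*w - 1.19
(2) = 0.1184*a^5 + 0.2242*a^4 + 0.0304*a^3 - 0.5827*a^2 - 22.26*a - 1.0395
(3) = 3*h^4 - 3*h^3 + 4*h^2 - h + 1
(4) = -1.54*j^4 + 4.99*j^3 - 2.22*j^2 - 1.24*j + 6.32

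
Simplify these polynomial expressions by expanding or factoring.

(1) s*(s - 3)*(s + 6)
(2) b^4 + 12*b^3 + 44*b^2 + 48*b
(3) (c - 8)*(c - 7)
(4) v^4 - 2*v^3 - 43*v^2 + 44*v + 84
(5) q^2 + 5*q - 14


(1) = s^3 + 3*s^2 - 18*s
(2) = b*(b + 2)*(b + 4)*(b + 6)
(3) = c^2 - 15*c + 56
(4) = (v - 7)*(v - 2)*(v + 1)*(v + 6)
(5) = (q - 2)*(q + 7)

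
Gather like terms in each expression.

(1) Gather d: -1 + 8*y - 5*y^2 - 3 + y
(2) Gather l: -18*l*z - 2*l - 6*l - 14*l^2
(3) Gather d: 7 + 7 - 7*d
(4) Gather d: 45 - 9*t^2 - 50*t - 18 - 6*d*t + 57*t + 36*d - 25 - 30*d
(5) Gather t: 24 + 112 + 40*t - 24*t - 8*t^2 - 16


(1) = -5*y^2 + 9*y - 4
(2) = -14*l^2 + l*(-18*z - 8)
(3) = 14 - 7*d
(4) = d*(6 - 6*t) - 9*t^2 + 7*t + 2
(5) = -8*t^2 + 16*t + 120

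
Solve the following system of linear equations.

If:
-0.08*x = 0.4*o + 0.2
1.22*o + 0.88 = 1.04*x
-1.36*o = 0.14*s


Then:
o = -0.54
s = 5.27
x = 0.21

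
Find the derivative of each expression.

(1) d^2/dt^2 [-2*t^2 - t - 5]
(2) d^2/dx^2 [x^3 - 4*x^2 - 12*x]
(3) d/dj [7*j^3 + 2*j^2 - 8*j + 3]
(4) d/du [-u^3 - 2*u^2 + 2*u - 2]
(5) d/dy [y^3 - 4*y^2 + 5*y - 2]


(1) = -4
(2) = 6*x - 8
(3) = 21*j^2 + 4*j - 8
(4) = -3*u^2 - 4*u + 2
(5) = 3*y^2 - 8*y + 5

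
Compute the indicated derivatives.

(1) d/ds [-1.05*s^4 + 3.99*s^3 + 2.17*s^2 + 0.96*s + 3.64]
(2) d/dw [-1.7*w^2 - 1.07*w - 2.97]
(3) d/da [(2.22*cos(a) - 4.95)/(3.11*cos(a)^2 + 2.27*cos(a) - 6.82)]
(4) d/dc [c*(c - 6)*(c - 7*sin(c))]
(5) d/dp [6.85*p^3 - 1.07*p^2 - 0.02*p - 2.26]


(1) = -4.2*s^3 + 11.97*s^2 + 4.34*s + 0.96
(2) = -3.4*w - 1.07
(3) = (6.9042*cos(a)^2 - 30.789*cos(a) + 3.9039)*sin(a)/(9.6721*cos(a)^4 + 14.1194*cos(a)^3 - 37.2675*cos(a)^2 - 30.9628*cos(a) + 46.5124)
(4) = -c*(c - 6)*(7*cos(c) - 1) + c*(c - 7*sin(c)) + (c - 6)*(c - 7*sin(c))
(5) = 20.55*p^2 - 2.14*p - 0.02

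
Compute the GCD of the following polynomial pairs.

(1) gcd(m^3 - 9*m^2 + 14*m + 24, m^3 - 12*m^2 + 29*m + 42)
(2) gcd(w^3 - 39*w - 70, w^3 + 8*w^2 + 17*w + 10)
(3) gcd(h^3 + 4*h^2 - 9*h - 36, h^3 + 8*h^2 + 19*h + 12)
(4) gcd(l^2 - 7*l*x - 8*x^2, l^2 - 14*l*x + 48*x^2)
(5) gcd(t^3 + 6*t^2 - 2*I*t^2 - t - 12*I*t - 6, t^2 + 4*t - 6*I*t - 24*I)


(1) = gcd((m - 6)*(m - 4)*(m + 1), (m - 7)*(m - 6)*(m + 1)) = m^2 - 5*m - 6
(2) = gcd((w - 7)*(w + 2)*(w + 5), (w + 1)*(w + 2)*(w + 5)) = w^2 + 7*w + 10
(3) = gcd((h - 3)*(h + 3)*(h + 4), (h + 1)*(h + 3)*(h + 4)) = h^2 + 7*h + 12
(4) = -l + 8*x
(5) = 1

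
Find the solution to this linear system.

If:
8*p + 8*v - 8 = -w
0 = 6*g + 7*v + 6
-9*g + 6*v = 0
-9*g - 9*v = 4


Then:
No Solution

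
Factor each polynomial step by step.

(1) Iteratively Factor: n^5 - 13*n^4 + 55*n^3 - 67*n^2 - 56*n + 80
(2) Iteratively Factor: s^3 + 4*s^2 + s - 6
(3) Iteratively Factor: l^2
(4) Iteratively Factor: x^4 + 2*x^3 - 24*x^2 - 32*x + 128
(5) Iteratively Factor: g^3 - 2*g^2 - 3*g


(1) = (n + 1)*(n^4 - 14*n^3 + 69*n^2 - 136*n + 80) = (n - 4)*(n + 1)*(n^3 - 10*n^2 + 29*n - 20) = (n - 4)^2*(n + 1)*(n^2 - 6*n + 5) = (n - 5)*(n - 4)^2*(n + 1)*(n - 1)
(2) = (s + 3)*(s^2 + s - 2) = (s + 2)*(s + 3)*(s - 1)
(3) = (l)*(l)
(4) = (x + 4)*(x^3 - 2*x^2 - 16*x + 32) = (x - 2)*(x + 4)*(x^2 - 16) = (x - 2)*(x + 4)^2*(x - 4)
(5) = (g)*(g^2 - 2*g - 3) = g*(g + 1)*(g - 3)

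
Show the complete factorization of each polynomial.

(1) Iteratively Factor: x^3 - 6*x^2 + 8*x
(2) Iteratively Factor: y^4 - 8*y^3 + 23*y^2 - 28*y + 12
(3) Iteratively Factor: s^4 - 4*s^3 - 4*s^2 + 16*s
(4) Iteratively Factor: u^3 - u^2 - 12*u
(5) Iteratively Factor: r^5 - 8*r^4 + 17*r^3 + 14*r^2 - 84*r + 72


(1) = (x)*(x^2 - 6*x + 8) = x*(x - 2)*(x - 4)
(2) = (y - 3)*(y^3 - 5*y^2 + 8*y - 4) = (y - 3)*(y - 2)*(y^2 - 3*y + 2) = (y - 3)*(y - 2)^2*(y - 1)
(3) = (s - 2)*(s^3 - 2*s^2 - 8*s) = (s - 4)*(s - 2)*(s^2 + 2*s) = s*(s - 4)*(s - 2)*(s + 2)
(4) = (u)*(u^2 - u - 12) = u*(u - 4)*(u + 3)
(5) = (r - 2)*(r^4 - 6*r^3 + 5*r^2 + 24*r - 36) = (r - 2)*(r + 2)*(r^3 - 8*r^2 + 21*r - 18) = (r - 3)*(r - 2)*(r + 2)*(r^2 - 5*r + 6) = (r - 3)*(r - 2)^2*(r + 2)*(r - 3)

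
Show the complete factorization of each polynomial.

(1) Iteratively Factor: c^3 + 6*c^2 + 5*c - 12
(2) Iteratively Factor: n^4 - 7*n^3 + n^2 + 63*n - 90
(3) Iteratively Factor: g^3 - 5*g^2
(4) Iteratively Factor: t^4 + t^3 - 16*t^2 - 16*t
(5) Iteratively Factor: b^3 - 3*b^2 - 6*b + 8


(1) = (c + 3)*(c^2 + 3*c - 4) = (c + 3)*(c + 4)*(c - 1)
(2) = (n - 2)*(n^3 - 5*n^2 - 9*n + 45) = (n - 2)*(n + 3)*(n^2 - 8*n + 15) = (n - 3)*(n - 2)*(n + 3)*(n - 5)
(3) = (g - 5)*(g^2) = g*(g - 5)*(g)
(4) = (t + 1)*(t^3 - 16*t) = (t - 4)*(t + 1)*(t^2 + 4*t) = t*(t - 4)*(t + 1)*(t + 4)
(5) = (b - 4)*(b^2 + b - 2) = (b - 4)*(b + 2)*(b - 1)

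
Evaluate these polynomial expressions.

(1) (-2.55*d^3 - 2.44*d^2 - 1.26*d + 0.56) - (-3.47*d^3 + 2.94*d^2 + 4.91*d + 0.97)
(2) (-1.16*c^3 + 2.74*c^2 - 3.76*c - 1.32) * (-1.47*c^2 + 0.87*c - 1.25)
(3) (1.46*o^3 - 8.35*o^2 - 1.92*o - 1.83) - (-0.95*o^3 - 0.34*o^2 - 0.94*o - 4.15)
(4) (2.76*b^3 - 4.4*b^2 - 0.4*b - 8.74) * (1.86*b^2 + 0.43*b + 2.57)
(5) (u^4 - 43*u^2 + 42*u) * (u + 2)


(1) = 0.92*d^3 - 5.38*d^2 - 6.17*d - 0.41
(2) = 1.7052*c^5 - 5.037*c^4 + 9.361*c^3 - 4.7558*c^2 + 3.5516*c + 1.65
(3) = 2.41*o^3 - 8.01*o^2 - 0.98*o + 2.32
(4) = 5.1336*b^5 - 6.9972*b^4 + 4.4572*b^3 - 27.7364*b^2 - 4.7862*b - 22.4618
(5) = u^5 + 2*u^4 - 43*u^3 - 44*u^2 + 84*u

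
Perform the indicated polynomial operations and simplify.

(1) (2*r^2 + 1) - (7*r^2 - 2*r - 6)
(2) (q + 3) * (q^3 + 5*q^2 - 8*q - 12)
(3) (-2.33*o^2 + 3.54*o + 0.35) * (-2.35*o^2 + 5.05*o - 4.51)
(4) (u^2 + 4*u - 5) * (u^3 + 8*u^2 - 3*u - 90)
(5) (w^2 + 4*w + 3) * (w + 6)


(1) = -5*r^2 + 2*r + 7
(2) = q^4 + 8*q^3 + 7*q^2 - 36*q - 36
(3) = 5.4755*o^4 - 20.0855*o^3 + 27.5628*o^2 - 14.1979*o - 1.5785
(4) = u^5 + 12*u^4 + 24*u^3 - 142*u^2 - 345*u + 450
(5) = w^3 + 10*w^2 + 27*w + 18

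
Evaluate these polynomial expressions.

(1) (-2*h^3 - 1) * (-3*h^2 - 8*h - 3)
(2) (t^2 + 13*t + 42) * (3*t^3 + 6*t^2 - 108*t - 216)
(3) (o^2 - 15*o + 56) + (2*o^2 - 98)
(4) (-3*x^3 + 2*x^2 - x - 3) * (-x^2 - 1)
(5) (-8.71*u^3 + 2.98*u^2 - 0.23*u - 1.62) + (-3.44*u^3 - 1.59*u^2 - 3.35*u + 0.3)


(1) = 6*h^5 + 16*h^4 + 6*h^3 + 3*h^2 + 8*h + 3
(2) = 3*t^5 + 45*t^4 + 96*t^3 - 1368*t^2 - 7344*t - 9072
(3) = 3*o^2 - 15*o - 42
(4) = 3*x^5 - 2*x^4 + 4*x^3 + x^2 + x + 3
(5) = -12.15*u^3 + 1.39*u^2 - 3.58*u - 1.32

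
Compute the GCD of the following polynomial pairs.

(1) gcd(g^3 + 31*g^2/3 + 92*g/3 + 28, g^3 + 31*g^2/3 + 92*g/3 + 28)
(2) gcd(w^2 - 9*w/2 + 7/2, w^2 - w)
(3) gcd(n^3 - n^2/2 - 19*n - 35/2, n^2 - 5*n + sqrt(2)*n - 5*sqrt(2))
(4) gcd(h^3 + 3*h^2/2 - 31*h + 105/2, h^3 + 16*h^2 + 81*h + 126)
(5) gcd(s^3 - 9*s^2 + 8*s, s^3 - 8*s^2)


(1) = gcd((g + 2)*(g + 7/3)*(g + 6), (g + 2)*(g + 7/3)*(g + 6)) = g^3 + 31*g^2/3 + 92*g/3 + 28
(2) = w - 1
(3) = n - 5
(4) = h + 7
(5) = s^2 - 8*s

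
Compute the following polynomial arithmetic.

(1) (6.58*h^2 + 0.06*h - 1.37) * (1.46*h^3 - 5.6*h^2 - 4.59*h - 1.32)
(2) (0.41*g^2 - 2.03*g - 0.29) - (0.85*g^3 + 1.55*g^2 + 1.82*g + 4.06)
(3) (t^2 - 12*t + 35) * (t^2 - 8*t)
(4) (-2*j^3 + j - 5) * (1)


(1) = 9.6068*h^5 - 36.7604*h^4 - 32.5384*h^3 - 1.289*h^2 + 6.2091*h + 1.8084
(2) = -0.85*g^3 - 1.14*g^2 - 3.85*g - 4.35
(3) = t^4 - 20*t^3 + 131*t^2 - 280*t
(4) = -2*j^3 + j - 5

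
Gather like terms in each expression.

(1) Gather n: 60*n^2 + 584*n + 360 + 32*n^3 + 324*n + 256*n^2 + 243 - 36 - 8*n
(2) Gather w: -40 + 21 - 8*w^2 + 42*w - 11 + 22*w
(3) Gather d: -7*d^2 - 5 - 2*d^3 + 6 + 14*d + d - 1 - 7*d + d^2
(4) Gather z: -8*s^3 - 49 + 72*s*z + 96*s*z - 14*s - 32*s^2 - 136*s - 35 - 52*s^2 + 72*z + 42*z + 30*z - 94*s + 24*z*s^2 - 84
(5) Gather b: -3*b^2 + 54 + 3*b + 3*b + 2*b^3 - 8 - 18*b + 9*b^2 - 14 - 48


(1) = 32*n^3 + 316*n^2 + 900*n + 567
(2) = -8*w^2 + 64*w - 30
(3) = -2*d^3 - 6*d^2 + 8*d
(4) = -8*s^3 - 84*s^2 - 244*s + z*(24*s^2 + 168*s + 144) - 168
(5) = 2*b^3 + 6*b^2 - 12*b - 16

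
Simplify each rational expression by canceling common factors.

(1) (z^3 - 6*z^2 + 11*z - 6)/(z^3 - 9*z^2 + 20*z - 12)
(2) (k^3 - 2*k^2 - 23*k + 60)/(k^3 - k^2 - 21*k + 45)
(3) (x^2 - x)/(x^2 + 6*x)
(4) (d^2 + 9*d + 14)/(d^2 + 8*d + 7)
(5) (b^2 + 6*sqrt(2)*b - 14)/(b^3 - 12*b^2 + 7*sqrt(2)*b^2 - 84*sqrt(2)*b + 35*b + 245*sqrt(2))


(1) = (z - 3)/(z - 6)
(2) = (k - 4)/(k - 3)
(3) = (x - 1)/(x + 6)
(4) = (d + 2)/(d + 1)
(5) = (b - sqrt(2))/(b^2 - 12*b + 35)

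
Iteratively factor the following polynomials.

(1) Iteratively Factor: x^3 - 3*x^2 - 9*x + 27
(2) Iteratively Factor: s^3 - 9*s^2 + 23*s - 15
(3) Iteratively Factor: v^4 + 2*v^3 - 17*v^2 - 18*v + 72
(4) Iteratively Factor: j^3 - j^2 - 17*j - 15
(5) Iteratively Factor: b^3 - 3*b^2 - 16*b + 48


(1) = (x + 3)*(x^2 - 6*x + 9) = (x - 3)*(x + 3)*(x - 3)
(2) = (s - 3)*(s^2 - 6*s + 5) = (s - 3)*(s - 1)*(s - 5)
(3) = (v + 4)*(v^3 - 2*v^2 - 9*v + 18) = (v - 2)*(v + 4)*(v^2 - 9) = (v - 2)*(v + 3)*(v + 4)*(v - 3)
(4) = (j + 1)*(j^2 - 2*j - 15) = (j - 5)*(j + 1)*(j + 3)
(5) = (b - 4)*(b^2 + b - 12) = (b - 4)*(b - 3)*(b + 4)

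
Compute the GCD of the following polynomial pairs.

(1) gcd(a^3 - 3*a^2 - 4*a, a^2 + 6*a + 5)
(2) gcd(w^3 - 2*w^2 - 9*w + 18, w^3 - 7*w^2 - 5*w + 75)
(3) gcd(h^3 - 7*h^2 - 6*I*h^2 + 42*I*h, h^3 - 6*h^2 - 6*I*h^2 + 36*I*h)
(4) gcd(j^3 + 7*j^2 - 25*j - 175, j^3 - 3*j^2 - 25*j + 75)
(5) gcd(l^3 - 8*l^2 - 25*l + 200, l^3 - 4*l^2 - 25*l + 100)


(1) = a + 1
(2) = gcd((w - 3)*(w - 2)*(w + 3), (w - 5)^2*(w + 3)) = w + 3
(3) = h^2 - 6*I*h
(4) = gcd((j - 5)*(j + 5)*(j + 7), (j - 5)*(j - 3)*(j + 5)) = j^2 - 25
(5) = l^2 - 25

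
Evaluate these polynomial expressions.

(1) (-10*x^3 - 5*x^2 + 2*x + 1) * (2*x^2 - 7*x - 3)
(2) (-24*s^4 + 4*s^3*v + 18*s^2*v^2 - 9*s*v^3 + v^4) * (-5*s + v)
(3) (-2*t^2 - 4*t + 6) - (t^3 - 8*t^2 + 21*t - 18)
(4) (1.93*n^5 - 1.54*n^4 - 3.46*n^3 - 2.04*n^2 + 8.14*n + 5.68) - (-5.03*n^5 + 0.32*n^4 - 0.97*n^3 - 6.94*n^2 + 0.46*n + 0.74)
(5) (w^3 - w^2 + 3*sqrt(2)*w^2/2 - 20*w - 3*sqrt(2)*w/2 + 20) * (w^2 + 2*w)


(1) = -20*x^5 + 60*x^4 + 69*x^3 + 3*x^2 - 13*x - 3
(2) = 120*s^5 - 44*s^4*v - 86*s^3*v^2 + 63*s^2*v^3 - 14*s*v^4 + v^5
(3) = -t^3 + 6*t^2 - 25*t + 24
(4) = 6.96*n^5 - 1.86*n^4 - 2.49*n^3 + 4.9*n^2 + 7.68*n + 4.94
(5) = w^5 + w^4 + 3*sqrt(2)*w^4/2 - 22*w^3 + 3*sqrt(2)*w^3/2 - 20*w^2 - 3*sqrt(2)*w^2 + 40*w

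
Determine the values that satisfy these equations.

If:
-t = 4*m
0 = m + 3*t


Then:
m = 0
t = 0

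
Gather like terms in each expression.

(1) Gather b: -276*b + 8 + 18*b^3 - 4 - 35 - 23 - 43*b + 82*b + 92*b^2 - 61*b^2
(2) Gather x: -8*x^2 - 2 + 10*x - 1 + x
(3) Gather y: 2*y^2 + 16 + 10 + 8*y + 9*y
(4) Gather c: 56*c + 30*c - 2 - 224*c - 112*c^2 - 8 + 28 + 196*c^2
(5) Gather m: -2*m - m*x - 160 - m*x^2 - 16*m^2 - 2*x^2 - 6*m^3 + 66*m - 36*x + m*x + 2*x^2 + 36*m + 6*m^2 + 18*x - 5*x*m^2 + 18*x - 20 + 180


(1) = 18*b^3 + 31*b^2 - 237*b - 54
(2) = -8*x^2 + 11*x - 3
(3) = 2*y^2 + 17*y + 26
(4) = 84*c^2 - 138*c + 18
(5) = -6*m^3 + m^2*(-5*x - 10) + m*(100 - x^2)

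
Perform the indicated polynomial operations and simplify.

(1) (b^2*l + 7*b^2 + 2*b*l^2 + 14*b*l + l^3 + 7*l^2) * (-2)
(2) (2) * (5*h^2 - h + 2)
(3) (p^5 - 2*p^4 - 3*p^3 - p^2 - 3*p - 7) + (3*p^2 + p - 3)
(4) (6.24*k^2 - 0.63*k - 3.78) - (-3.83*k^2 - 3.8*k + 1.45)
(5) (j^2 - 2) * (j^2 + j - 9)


(1) = -2*b^2*l - 14*b^2 - 4*b*l^2 - 28*b*l - 2*l^3 - 14*l^2
(2) = 10*h^2 - 2*h + 4
(3) = p^5 - 2*p^4 - 3*p^3 + 2*p^2 - 2*p - 10
(4) = 10.07*k^2 + 3.17*k - 5.23
(5) = j^4 + j^3 - 11*j^2 - 2*j + 18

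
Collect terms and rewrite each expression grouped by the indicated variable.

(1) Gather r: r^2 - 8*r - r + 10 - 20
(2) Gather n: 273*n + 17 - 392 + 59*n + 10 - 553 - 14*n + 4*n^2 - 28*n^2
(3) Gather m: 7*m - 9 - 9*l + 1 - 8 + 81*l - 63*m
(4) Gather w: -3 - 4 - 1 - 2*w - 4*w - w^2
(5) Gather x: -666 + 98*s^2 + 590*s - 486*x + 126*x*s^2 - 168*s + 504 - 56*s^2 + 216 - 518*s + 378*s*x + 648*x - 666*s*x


(1) = r^2 - 9*r - 10
(2) = -24*n^2 + 318*n - 918
(3) = 72*l - 56*m - 16
(4) = -w^2 - 6*w - 8
(5) = 42*s^2 - 96*s + x*(126*s^2 - 288*s + 162) + 54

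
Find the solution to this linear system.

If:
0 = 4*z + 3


Then:
z = -3/4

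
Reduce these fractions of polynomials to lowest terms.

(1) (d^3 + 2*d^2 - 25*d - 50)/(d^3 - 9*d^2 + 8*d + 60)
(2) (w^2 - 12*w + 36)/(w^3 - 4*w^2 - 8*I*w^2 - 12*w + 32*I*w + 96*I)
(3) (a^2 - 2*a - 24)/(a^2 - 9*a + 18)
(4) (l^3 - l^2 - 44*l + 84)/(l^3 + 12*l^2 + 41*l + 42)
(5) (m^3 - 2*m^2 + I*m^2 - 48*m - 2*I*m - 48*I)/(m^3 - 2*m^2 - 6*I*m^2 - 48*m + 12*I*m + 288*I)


(1) = (d + 5)/(d - 6)
(2) = (w - 6)/(w^2 + w*(2 - 8*I) - 16*I)
(3) = (a + 4)/(a - 3)
(4) = (l^2 - 8*l + 12)/(l^2 + 5*l + 6)
(5) = (m + I)/(m - 6*I)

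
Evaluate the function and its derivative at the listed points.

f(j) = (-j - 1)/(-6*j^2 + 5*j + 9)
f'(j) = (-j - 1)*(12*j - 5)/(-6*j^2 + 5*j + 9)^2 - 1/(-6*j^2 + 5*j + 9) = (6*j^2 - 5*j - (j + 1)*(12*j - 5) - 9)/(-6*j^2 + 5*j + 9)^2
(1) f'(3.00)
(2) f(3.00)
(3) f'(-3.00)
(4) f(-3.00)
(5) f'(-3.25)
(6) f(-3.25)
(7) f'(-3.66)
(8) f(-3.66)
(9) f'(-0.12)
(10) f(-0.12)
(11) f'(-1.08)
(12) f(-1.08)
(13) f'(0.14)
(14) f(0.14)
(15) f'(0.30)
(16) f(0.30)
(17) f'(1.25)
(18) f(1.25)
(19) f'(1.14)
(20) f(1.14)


(1) = -0.10
(2) = 0.13
(3) = -0.01
(4) = -0.03
(5) = -0.01
(6) = -0.03
(7) = -0.01
(8) = -0.03
(9) = -0.04
(10) = -0.11
(11) = 0.17
(12) = -0.02
(13) = -0.06
(14) = -0.12
(15) = -0.08
(16) = -0.13
(17) = -0.82
(18) = -0.38
(19) = -0.53
(20) = -0.31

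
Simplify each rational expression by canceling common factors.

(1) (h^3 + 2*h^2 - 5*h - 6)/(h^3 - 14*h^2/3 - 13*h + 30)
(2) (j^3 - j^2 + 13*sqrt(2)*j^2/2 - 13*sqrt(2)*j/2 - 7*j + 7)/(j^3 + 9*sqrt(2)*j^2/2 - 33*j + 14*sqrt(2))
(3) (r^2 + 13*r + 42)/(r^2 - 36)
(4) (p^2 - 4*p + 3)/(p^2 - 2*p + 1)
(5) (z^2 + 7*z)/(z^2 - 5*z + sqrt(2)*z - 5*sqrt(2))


(1) = (3*h^2 - 3*h - 6)/(3*h^2 - 23*h + 30)
(2) = (4*j - 4)/(4*j - 8*sqrt(2))
(3) = (r + 7)/(r - 6)
(4) = (p - 3)/(p - 1)
(5) = (z^2 + 7*z)/(z^2 + z*(-5 + sqrt(2)) - 5*sqrt(2))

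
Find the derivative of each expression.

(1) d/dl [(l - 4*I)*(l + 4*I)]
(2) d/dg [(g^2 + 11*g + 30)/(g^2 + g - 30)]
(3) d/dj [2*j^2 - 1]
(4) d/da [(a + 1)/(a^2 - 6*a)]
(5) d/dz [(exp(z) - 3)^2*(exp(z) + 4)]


(1) = 2*l
(2) = -10/(g^2 - 10*g + 25)
(3) = 4*j
(4) = (-a^2 - 2*a + 6)/(a^2*(a^2 - 12*a + 36))
(5) = (exp(z) - 3)*(3*exp(z) + 5)*exp(z)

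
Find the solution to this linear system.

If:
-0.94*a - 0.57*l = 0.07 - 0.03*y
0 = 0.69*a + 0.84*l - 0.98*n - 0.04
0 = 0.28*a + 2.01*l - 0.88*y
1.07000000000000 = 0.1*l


Then:
a = -5.84
l = 10.70
n = 5.02
y = 22.58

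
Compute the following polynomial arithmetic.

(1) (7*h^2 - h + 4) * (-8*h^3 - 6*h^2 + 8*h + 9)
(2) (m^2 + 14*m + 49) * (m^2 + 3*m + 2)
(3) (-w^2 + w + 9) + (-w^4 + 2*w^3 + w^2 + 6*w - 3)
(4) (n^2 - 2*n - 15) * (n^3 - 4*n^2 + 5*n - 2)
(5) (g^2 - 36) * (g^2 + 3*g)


(1) = -56*h^5 - 34*h^4 + 30*h^3 + 31*h^2 + 23*h + 36
(2) = m^4 + 17*m^3 + 93*m^2 + 175*m + 98
(3) = -w^4 + 2*w^3 + 7*w + 6
(4) = n^5 - 6*n^4 - 2*n^3 + 48*n^2 - 71*n + 30
(5) = g^4 + 3*g^3 - 36*g^2 - 108*g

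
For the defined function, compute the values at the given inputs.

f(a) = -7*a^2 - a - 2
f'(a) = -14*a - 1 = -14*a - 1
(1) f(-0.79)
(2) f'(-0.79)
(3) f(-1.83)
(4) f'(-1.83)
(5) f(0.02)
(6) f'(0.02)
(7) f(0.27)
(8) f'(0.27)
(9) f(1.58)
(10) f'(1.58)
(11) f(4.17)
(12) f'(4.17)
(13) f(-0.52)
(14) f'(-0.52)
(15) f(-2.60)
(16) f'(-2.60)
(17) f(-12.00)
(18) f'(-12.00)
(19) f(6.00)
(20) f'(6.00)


(1) = -5.58
(2) = 10.06
(3) = -23.61
(4) = 24.62
(5) = -2.02
(6) = -1.28
(7) = -2.78
(8) = -4.78
(9) = -21.05
(10) = -23.12
(11) = -127.89
(12) = -59.38
(13) = -3.37
(14) = 6.28
(15) = -46.72
(16) = 35.40
(17) = -998.00
(18) = 167.00
(19) = -260.00
(20) = -85.00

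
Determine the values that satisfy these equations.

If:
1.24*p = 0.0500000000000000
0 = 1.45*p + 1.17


Then:
No Solution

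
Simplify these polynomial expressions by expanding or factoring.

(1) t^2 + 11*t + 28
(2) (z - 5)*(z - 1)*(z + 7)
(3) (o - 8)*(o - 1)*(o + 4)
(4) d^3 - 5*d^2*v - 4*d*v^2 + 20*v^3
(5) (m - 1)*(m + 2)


(1) = (t + 4)*(t + 7)
(2) = z^3 + z^2 - 37*z + 35
(3) = o^3 - 5*o^2 - 28*o + 32
(4) = (d - 5*v)*(d - 2*v)*(d + 2*v)
(5) = m^2 + m - 2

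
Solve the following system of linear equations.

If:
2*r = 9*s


Then:
r = 9*s/2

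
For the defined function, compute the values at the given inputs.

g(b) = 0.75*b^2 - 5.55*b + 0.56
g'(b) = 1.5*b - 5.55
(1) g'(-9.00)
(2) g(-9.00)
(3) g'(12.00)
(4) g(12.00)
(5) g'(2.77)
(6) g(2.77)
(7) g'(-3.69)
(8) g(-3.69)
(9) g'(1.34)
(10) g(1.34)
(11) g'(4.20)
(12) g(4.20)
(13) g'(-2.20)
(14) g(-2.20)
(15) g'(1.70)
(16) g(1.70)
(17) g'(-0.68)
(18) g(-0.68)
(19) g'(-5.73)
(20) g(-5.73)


(1) = -19.05
(2) = 111.26
(3) = 12.45
(4) = 41.96
(5) = -1.39
(6) = -9.06
(7) = -11.09
(8) = 31.25
(9) = -3.54
(10) = -5.53
(11) = 0.75
(12) = -9.52
(13) = -8.85
(14) = 16.40
(15) = -3.00
(16) = -6.71
(17) = -6.57
(18) = 4.68
(19) = -14.14
(20) = 56.99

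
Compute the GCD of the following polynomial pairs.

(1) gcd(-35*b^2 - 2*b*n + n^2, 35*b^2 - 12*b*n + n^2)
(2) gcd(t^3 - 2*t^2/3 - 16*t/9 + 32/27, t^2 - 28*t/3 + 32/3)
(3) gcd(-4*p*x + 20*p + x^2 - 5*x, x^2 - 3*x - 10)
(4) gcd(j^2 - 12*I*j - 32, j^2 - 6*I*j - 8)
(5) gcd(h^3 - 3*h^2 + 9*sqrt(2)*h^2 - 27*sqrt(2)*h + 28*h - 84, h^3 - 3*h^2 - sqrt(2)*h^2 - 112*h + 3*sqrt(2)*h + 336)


(1) = gcd((-7*b + n)*(5*b + n), (-7*b + n)*(-5*b + n)) = 7*b - n
(2) = gcd((t - 4/3)*(t - 2/3)*(t + 4/3), (t - 8)*(t - 4/3)) = t - 4/3
(3) = gcd((-4*p + x)*(x - 5), (x - 5)*(x + 2)) = x - 5
(4) = gcd((j - 8*I)*(j - 4*I), (j - 4*I)*(j - 2*I)) = j - 4*I
(5) = gcd((h - 3)*(h + 2*sqrt(2))*(h + 7*sqrt(2)), (h - 3)*(h - 8*sqrt(2))*(h + 7*sqrt(2))) = h^2 + h*(-3 + 7*sqrt(2)) - 21*sqrt(2)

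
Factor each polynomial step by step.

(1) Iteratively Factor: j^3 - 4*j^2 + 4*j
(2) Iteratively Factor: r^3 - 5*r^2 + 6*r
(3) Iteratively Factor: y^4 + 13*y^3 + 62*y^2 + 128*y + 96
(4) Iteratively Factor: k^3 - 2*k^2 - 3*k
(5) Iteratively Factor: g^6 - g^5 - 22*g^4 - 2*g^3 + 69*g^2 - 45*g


(1) = (j - 2)*(j^2 - 2*j) = j*(j - 2)*(j - 2)
(2) = (r)*(r^2 - 5*r + 6) = r*(r - 2)*(r - 3)
(3) = (y + 4)*(y^3 + 9*y^2 + 26*y + 24) = (y + 4)^2*(y^2 + 5*y + 6) = (y + 3)*(y + 4)^2*(y + 2)
(4) = (k)*(k^2 - 2*k - 3) = k*(k + 1)*(k - 3)
(5) = (g + 3)*(g^5 - 4*g^4 - 10*g^3 + 28*g^2 - 15*g) = (g - 5)*(g + 3)*(g^4 + g^3 - 5*g^2 + 3*g) = g*(g - 5)*(g + 3)*(g^3 + g^2 - 5*g + 3) = g*(g - 5)*(g + 3)^2*(g^2 - 2*g + 1) = g*(g - 5)*(g - 1)*(g + 3)^2*(g - 1)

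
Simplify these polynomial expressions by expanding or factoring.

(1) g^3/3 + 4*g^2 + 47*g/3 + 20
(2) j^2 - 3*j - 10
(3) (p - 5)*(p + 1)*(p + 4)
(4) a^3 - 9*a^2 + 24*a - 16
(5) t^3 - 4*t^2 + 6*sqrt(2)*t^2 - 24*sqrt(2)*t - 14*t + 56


(1) = (g/3 + 1)*(g + 4)*(g + 5)
(2) = (j - 5)*(j + 2)
(3) = p^3 - 21*p - 20
(4) = (a - 4)^2*(a - 1)
(5) = (t - 4)*(t - sqrt(2))*(t + 7*sqrt(2))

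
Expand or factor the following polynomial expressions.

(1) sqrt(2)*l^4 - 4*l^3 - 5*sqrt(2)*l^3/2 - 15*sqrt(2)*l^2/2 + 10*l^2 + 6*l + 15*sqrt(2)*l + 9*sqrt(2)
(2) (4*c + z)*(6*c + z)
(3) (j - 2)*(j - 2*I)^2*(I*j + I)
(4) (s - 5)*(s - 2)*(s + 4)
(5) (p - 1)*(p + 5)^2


(1) = (l - 3)*(l - 3*sqrt(2))*(l + sqrt(2))*(sqrt(2)*l + sqrt(2)/2)
(2) = 24*c^2 + 10*c*z + z^2
(3) = I*j^4 + 4*j^3 - I*j^3 - 4*j^2 - 6*I*j^2 - 8*j + 4*I*j + 8*I
(4) = s^3 - 3*s^2 - 18*s + 40
(5) = p^3 + 9*p^2 + 15*p - 25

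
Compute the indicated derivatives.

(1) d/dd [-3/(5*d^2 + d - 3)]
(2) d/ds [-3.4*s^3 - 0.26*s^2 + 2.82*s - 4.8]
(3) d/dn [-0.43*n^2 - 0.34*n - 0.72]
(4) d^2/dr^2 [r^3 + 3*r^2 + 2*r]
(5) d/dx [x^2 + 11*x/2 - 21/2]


(1) = 3*(10*d + 1)/(5*d^2 + d - 3)^2
(2) = -10.2*s^2 - 0.52*s + 2.82
(3) = -0.86*n - 0.34
(4) = 6*r + 6
(5) = 2*x + 11/2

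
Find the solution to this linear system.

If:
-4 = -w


Then:
w = 4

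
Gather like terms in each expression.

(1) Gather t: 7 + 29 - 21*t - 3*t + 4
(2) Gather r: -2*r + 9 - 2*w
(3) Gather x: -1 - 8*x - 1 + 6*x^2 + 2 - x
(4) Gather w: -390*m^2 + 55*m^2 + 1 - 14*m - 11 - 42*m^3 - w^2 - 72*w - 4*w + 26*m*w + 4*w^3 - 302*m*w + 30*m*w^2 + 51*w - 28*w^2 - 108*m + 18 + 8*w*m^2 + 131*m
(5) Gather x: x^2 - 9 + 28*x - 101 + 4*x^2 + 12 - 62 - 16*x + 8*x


(1) = 40 - 24*t
(2) = -2*r - 2*w + 9
(3) = 6*x^2 - 9*x
(4) = -42*m^3 - 335*m^2 + 9*m + 4*w^3 + w^2*(30*m - 29) + w*(8*m^2 - 276*m - 25) + 8
(5) = 5*x^2 + 20*x - 160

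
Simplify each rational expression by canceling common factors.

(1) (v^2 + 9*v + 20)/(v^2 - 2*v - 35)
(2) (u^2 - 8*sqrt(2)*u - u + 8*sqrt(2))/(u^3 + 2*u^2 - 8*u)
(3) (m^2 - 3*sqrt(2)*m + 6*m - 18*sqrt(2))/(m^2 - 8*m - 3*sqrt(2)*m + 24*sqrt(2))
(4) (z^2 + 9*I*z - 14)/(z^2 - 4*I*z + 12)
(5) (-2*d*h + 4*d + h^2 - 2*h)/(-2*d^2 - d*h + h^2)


(1) = (v + 4)/(v - 7)
(2) = (u^2 + u*(-8*sqrt(2) - 1) + 8*sqrt(2))/(u^3 + 2*u^2 - 8*u)
(3) = (m + 6)/(m - 8)
(4) = (z + 7*I)/(z - 6*I)
(5) = (h - 2)/(d + h)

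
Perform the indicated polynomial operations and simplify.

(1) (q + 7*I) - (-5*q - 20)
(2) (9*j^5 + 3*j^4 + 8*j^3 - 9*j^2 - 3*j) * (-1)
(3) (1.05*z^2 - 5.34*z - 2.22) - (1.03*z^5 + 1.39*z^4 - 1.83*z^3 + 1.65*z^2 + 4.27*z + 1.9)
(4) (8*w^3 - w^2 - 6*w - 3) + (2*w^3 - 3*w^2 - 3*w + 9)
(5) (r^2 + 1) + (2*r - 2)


(1) = 6*q + 20 + 7*I
(2) = -9*j^5 - 3*j^4 - 8*j^3 + 9*j^2 + 3*j
(3) = -1.03*z^5 - 1.39*z^4 + 1.83*z^3 - 0.6*z^2 - 9.61*z - 4.12
(4) = 10*w^3 - 4*w^2 - 9*w + 6
(5) = r^2 + 2*r - 1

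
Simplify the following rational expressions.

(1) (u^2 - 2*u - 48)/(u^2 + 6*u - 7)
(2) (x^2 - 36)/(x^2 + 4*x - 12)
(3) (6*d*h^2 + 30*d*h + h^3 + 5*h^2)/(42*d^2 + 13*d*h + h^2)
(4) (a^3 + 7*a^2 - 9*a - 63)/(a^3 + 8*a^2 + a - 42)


(1) = (u^2 - 2*u - 48)/(u^2 + 6*u - 7)
(2) = (x - 6)/(x - 2)
(3) = (h^2 + 5*h)/(7*d + h)
(4) = (a - 3)/(a - 2)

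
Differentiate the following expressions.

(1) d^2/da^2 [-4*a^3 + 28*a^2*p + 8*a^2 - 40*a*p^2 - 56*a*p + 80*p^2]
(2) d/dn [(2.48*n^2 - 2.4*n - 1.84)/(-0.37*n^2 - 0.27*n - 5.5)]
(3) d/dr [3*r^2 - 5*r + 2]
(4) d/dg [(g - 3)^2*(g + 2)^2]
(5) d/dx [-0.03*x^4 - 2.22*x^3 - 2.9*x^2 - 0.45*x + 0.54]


(1) = -24*a + 56*p + 16
(2) = (-1.5576*n^2 - 28.6416*n + 12.7032)/(0.1369*n^4 + 0.1998*n^3 + 4.1429*n^2 + 2.97*n + 30.25)
(3) = 6*r - 5
(4) = 2*(g - 3)*(g + 2)*(2*g - 1)
(5) = -0.12*x^3 - 6.66*x^2 - 5.8*x - 0.45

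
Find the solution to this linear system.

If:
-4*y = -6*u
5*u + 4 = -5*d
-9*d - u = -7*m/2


Then:
d = -2*y/3 - 4/5
m = -32*y/21 - 72/35
u = 2*y/3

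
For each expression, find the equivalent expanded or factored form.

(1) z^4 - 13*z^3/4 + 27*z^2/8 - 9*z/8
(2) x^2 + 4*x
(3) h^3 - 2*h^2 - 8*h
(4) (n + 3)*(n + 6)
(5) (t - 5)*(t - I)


(1) = z*(z - 3/2)*(z - 1)*(z - 3/4)
(2) = x*(x + 4)
(3) = h*(h - 4)*(h + 2)
(4) = n^2 + 9*n + 18
(5) = t^2 - 5*t - I*t + 5*I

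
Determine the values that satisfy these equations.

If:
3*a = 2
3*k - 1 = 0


Then:
a = 2/3
k = 1/3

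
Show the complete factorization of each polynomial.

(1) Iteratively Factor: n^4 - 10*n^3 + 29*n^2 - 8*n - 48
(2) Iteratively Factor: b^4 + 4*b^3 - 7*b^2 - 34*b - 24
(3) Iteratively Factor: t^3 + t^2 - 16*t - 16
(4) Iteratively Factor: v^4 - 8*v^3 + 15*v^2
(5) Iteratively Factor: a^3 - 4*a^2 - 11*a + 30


(1) = (n - 4)*(n^3 - 6*n^2 + 5*n + 12) = (n - 4)^2*(n^2 - 2*n - 3) = (n - 4)^2*(n + 1)*(n - 3)
(2) = (b + 2)*(b^3 + 2*b^2 - 11*b - 12) = (b + 1)*(b + 2)*(b^2 + b - 12) = (b + 1)*(b + 2)*(b + 4)*(b - 3)
(3) = (t - 4)*(t^2 + 5*t + 4) = (t - 4)*(t + 1)*(t + 4)
(4) = (v)*(v^3 - 8*v^2 + 15*v) = v^2*(v^2 - 8*v + 15) = v^2*(v - 5)*(v - 3)
(5) = (a + 3)*(a^2 - 7*a + 10) = (a - 2)*(a + 3)*(a - 5)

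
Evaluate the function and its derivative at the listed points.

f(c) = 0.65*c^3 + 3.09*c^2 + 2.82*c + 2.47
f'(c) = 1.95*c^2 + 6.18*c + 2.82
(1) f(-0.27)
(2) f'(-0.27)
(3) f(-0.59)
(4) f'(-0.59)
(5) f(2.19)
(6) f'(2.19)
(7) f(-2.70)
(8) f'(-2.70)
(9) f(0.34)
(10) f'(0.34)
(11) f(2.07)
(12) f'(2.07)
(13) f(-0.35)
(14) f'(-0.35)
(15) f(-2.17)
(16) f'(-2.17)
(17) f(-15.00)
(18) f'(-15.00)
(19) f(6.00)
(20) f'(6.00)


(1) = 1.92
(2) = 1.29
(3) = 1.75
(4) = -0.15
(5) = 30.29
(6) = 25.71
(7) = 4.59
(8) = 0.35
(9) = 3.81
(10) = 5.15
(11) = 27.31
(12) = 23.97
(13) = 1.83
(14) = 0.90
(15) = 4.26
(16) = -1.41
(17) = -1538.33
(18) = 348.87
(19) = 271.03
(20) = 110.10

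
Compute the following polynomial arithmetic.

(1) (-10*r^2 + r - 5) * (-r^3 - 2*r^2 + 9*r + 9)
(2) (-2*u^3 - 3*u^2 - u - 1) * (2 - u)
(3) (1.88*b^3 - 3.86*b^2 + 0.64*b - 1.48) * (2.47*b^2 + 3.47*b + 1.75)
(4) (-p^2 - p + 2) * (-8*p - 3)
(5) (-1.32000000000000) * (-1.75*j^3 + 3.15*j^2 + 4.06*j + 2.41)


(1) = 10*r^5 + 19*r^4 - 87*r^3 - 71*r^2 - 36*r - 45
(2) = 2*u^4 - u^3 - 5*u^2 - u - 2
(3) = 4.6436*b^5 - 3.0106*b^4 - 8.5234*b^3 - 8.1898*b^2 - 4.0156*b - 2.59
(4) = 8*p^3 + 11*p^2 - 13*p - 6
(5) = 2.31*j^3 - 4.158*j^2 - 5.3592*j - 3.1812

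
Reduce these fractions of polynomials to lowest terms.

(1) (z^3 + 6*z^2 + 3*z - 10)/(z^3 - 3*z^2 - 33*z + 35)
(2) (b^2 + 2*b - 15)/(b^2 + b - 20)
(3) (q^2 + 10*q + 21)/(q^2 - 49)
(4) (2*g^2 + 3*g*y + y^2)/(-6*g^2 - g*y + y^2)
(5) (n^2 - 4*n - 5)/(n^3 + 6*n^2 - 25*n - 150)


(1) = (z + 2)/(z - 7)
(2) = (b - 3)/(b - 4)
(3) = (q + 3)/(q - 7)
(4) = (g + y)/(-3*g + y)
(5) = (n + 1)/(n^2 + 11*n + 30)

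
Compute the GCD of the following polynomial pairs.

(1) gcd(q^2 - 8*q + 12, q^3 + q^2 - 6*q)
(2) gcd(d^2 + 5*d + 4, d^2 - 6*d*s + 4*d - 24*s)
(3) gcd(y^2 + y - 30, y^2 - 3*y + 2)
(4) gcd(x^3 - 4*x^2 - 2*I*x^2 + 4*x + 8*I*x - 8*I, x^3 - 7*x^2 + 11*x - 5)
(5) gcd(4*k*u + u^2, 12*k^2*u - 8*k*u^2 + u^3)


(1) = q - 2
(2) = d + 4
(3) = 1
(4) = 1
(5) = u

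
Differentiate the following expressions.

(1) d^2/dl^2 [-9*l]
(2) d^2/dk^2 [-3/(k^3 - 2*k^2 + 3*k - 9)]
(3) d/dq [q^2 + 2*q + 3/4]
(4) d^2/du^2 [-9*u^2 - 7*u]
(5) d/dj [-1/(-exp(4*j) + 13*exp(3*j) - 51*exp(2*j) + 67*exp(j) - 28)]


(1) = 0
(2) = 6*((3*k - 2)*(k^3 - 2*k^2 + 3*k - 9) - (3*k^2 - 4*k + 3)^2)/(k^3 - 2*k^2 + 3*k - 9)^3
(3) = 2*q + 2
(4) = -18
(5) = (-4*exp(3*j) + 39*exp(2*j) - 102*exp(j) + 67)*exp(j)/(exp(4*j) - 13*exp(3*j) + 51*exp(2*j) - 67*exp(j) + 28)^2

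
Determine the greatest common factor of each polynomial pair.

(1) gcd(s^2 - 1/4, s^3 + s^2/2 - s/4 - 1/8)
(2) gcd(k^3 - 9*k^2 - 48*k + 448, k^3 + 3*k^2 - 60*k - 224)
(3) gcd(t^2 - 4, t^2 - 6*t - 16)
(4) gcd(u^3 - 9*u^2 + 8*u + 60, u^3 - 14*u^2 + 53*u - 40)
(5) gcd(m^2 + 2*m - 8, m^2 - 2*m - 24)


(1) = s^2 - 1/4
(2) = k^2 - k - 56
(3) = gcd((t - 2)*(t + 2), (t - 8)*(t + 2)) = t + 2
(4) = u - 5
(5) = m + 4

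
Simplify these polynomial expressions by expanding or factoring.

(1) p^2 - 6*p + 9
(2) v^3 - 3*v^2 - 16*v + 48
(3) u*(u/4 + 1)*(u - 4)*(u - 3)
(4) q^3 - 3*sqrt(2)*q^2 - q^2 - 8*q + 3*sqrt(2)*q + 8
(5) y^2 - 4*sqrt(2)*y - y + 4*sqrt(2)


(1) = (p - 3)^2
(2) = (v - 4)*(v - 3)*(v + 4)
(3) = u^4/4 - 3*u^3/4 - 4*u^2 + 12*u
(4) = (q - 1)*(q - 4*sqrt(2))*(q + sqrt(2))
(5) = (y - 1)*(y - 4*sqrt(2))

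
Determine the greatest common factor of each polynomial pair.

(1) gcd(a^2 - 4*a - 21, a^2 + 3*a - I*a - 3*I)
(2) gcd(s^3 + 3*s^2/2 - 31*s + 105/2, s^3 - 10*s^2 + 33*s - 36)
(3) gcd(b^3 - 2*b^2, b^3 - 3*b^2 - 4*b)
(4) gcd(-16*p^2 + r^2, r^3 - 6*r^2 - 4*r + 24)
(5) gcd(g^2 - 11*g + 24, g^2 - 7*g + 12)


(1) = a + 3
(2) = gcd((s - 3)*(s - 5/2)*(s + 7), (s - 4)*(s - 3)^2) = s - 3
(3) = gcd(b^2*(b - 2), b*(b - 4)*(b + 1)) = b
(4) = gcd((-4*p + r)*(4*p + r), (r - 6)*(r - 2)*(r + 2)) = 1
(5) = g - 3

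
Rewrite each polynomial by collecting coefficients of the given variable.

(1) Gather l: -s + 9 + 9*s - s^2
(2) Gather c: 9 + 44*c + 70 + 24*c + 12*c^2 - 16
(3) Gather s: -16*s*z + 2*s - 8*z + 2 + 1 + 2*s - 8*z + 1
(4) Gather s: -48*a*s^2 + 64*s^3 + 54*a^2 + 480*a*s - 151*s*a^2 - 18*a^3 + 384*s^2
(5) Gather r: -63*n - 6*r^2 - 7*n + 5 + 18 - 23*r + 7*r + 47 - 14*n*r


(1) = -s^2 + 8*s + 9
(2) = 12*c^2 + 68*c + 63
(3) = s*(4 - 16*z) - 16*z + 4
(4) = -18*a^3 + 54*a^2 + 64*s^3 + s^2*(384 - 48*a) + s*(-151*a^2 + 480*a)
(5) = -70*n - 6*r^2 + r*(-14*n - 16) + 70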